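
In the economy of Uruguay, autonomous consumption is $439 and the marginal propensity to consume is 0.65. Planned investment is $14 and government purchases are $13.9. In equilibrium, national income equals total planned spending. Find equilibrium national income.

Y = 1334

Y = C + I + G = 439 + 0.65Y + 14 + 13.9
Y − 0.65Y = 466.9
0.35Y = 466.9, so Y = 466.9/0.35 = 1334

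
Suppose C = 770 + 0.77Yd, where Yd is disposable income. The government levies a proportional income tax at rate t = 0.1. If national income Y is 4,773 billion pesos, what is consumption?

Yd = (1 − 0.1)(4773) = 0.9(4773) = 4295.7
C = 770 + 0.77(4295.7) = 770 + 3307.689 = 4077.689

C = 4077.689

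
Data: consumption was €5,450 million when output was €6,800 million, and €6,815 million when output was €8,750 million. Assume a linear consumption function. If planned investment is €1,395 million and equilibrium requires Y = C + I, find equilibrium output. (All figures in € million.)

Y = 6950

MPC = (6815 − 5450)/(8750 − 6800) = 1365/1950 = 0.7
a = 5450 − 0.7(6800) = 690
Equilibrium: Y = 690 + 0.7Y + 1395
0.3Y = 2085, so Y = 2085/0.3 = 6950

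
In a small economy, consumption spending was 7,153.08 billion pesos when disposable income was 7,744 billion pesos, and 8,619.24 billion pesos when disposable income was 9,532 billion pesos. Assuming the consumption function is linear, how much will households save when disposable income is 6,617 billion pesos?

MPC = (8619.24 − 7153.08)/(9532 − 7744) = 1466.16/1788 = 0.82
a = 7153.08 − 0.82(7744) = 7153.08 − 6350.08 = 803
C = 803 + 0.82(6617) = 6228.94
S = 6617 − 6228.94 = 388.06

S = 388.06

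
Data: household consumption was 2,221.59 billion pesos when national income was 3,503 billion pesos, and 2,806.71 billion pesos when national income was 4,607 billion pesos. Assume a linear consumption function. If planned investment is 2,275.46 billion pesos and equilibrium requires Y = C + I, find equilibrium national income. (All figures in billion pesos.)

Y = 5618

MPC = (2806.71 − 2221.59)/(4607 − 3503) = 585.12/1104 = 0.53
a = 2221.59 − 0.53(3503) = 365
Equilibrium: Y = 365 + 0.53Y + 2275.46
0.47Y = 2640.46, so Y = 2640.46/0.47 = 5618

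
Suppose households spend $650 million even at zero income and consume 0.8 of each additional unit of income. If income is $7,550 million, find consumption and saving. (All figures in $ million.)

C = 6690; S = 860

C = 650 + 0.8(7550) = 650 + 6040 = 6690
S = Y − C = 7550 − 6690 = 860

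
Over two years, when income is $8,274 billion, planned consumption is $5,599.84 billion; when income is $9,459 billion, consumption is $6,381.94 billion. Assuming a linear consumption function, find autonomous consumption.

MPC = ΔC/ΔY = (6381.94 − 5599.84)/(9459 − 8274) = 782.1/1185 = 0.66
a = C − MPC·Y = 5599.84 − 0.66(8274) = 5599.84 − 5460.84 = 139

a = 139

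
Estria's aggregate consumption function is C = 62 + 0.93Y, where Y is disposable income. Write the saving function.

S = -62 + 0.07Y

S = Y − C = Y − (62 + 0.93Y) = -62 + (1 − 0.93)Y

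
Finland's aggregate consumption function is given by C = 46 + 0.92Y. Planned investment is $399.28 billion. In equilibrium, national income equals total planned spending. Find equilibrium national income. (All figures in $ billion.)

Y = 5566

Y = C + I = 46 + 0.92Y + 399.28
Y − 0.92Y = 445.28
0.08Y = 445.28, so Y = 445.28/0.08 = 5566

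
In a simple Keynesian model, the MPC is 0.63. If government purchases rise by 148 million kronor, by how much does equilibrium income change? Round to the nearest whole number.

The multiplier is 1/(1 − MPC) = 1/0.37.
ΔY = 148/0.37 = 400.00 ≈ 400

ΔY ≈ 400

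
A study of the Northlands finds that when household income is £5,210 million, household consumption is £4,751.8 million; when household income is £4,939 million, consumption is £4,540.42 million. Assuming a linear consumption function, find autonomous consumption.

a = 688

MPC = ΔC/ΔY = (4751.8 − 4540.42)/(5210 − 4939) = 211.38/271 = 0.78
a = C − MPC·Y = 4540.42 − 0.78(4939) = 4540.42 − 3852.42 = 688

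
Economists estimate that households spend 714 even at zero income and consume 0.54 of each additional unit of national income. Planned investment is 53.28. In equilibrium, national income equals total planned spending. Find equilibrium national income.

Y = 1668

Y = C + I = 714 + 0.54Y + 53.28
Y − 0.54Y = 767.28
0.46Y = 767.28, so Y = 767.28/0.46 = 1668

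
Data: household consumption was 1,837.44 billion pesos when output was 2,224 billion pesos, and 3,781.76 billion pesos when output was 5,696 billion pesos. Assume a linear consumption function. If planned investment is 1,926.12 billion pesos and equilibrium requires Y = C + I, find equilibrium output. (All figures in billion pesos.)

Y = 5723

MPC = (3781.76 − 1837.44)/(5696 − 2224) = 1944.32/3472 = 0.56
a = 1837.44 − 0.56(2224) = 592
Equilibrium: Y = 592 + 0.56Y + 1926.12
0.44Y = 2518.12, so Y = 2518.12/0.44 = 5723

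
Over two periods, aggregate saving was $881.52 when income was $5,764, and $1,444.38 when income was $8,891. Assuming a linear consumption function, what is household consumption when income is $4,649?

C = 3968.18

MPS = ΔS/ΔY = (1444.38 − 881.52)/(8891 − 5764) = 562.86/3127 = 0.18
MPC = 1 − MPS = 0.82
Autonomous saving = 881.52 − 0.18(5764) = -156, so a = 156
C = 156 + 0.82(4649) = 156 + 3812.18 = 3968.18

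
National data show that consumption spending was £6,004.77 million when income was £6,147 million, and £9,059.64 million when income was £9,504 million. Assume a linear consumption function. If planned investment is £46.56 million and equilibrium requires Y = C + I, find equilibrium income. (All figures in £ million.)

MPC = (9059.64 − 6004.77)/(9504 − 6147) = 3054.87/3357 = 0.91
a = 6004.77 − 0.91(6147) = 411
Equilibrium: Y = 411 + 0.91Y + 46.56
0.09Y = 457.56, so Y = 457.56/0.09 = 5084

Y = 5084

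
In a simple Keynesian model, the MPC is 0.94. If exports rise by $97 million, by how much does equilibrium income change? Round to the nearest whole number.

ΔY ≈ 1617

The multiplier is 1/(1 − MPC) = 1/0.06.
ΔY = 97/0.06 = 1616.67 ≈ 1617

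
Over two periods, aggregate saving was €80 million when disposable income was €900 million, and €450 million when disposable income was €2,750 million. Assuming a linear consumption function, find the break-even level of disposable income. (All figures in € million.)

MPS = ΔS/ΔY = (450 − 80)/(2750 − 900) = 370/1850 = 0.2
MPC = 1 − MPS = 0.8
From S(900) = 80: −a + 0.2(900) = 80, so a = 180 − 80 = 100
Break-even (S = 0): Y = a/MPS = 100/0.2 = 500

Y = 500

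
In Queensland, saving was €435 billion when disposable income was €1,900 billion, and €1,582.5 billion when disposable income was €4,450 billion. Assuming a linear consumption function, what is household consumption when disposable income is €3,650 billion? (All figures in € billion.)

MPS = ΔS/ΔY = (1582.5 − 435)/(4450 − 1900) = 1147.5/2550 = 0.45
MPC = 1 − MPS = 0.55
Autonomous saving = 435 − 0.45(1900) = -420, so a = 420
C = 420 + 0.55(3650) = 420 + 2007.5 = 2427.5

C = 2427.5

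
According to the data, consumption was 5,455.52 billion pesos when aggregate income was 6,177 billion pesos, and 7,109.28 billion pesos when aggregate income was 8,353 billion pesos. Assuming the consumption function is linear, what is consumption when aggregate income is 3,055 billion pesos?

MPC = (7109.28 − 5455.52)/(8353 − 6177) = 1653.76/2176 = 0.76
a = 5455.52 − 0.76(6177) = 5455.52 − 4694.52 = 761
C = 761 + 0.76(3055) = 761 + 2321.8 = 3082.8

C = 3082.8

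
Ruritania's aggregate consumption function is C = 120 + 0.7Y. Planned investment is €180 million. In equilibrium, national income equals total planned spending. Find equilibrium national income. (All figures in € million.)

Y = 1000

Y = C + I = 120 + 0.7Y + 180
Y − 0.7Y = 300
0.3Y = 300, so Y = 300/0.3 = 1000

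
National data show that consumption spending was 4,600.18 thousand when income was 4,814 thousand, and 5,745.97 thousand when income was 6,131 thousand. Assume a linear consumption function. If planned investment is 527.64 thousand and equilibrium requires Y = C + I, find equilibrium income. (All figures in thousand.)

MPC = (5745.97 − 4600.18)/(6131 − 4814) = 1145.79/1317 = 0.87
a = 4600.18 − 0.87(4814) = 412
Equilibrium: Y = 412 + 0.87Y + 527.64
0.13Y = 939.64, so Y = 939.64/0.13 = 7228

Y = 7228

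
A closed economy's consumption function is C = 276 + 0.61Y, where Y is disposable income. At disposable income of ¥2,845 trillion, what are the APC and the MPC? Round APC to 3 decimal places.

APC = 0.707; MPC = 0.61

MPC = 0.61 (the slope of the consumption function)
C = 276 + 0.61(2845) = 2011.45, so APC = 2011.45/2845 = 0.707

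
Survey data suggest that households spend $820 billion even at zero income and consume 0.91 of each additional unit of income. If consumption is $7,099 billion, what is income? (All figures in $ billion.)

820 + 0.91Y = 7099
0.91Y = 6279, so Y = 6279/0.91 = 6900

Y = 6900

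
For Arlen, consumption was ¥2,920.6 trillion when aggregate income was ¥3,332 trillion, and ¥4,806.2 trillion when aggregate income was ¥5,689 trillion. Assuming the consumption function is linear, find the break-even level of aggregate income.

MPC = (4806.2 − 2920.6)/(5689 − 3332) = 1885.6/2357 = 0.8
a = 2920.6 − 0.8(3332) = 2920.6 − 2665.6 = 255
Break-even: Y = a/(1−MPC) = 255/0.2 = 1275

Y = 1275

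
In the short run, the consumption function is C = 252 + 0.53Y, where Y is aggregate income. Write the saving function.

S = -252 + 0.47Y

S = Y − C = Y − (252 + 0.53Y) = -252 + (1 − 0.53)Y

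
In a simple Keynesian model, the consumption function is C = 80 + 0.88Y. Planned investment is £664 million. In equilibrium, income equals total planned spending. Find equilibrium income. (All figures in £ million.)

Y = C + I = 80 + 0.88Y + 664
Y − 0.88Y = 744
0.12Y = 744, so Y = 744/0.12 = 6200

Y = 6200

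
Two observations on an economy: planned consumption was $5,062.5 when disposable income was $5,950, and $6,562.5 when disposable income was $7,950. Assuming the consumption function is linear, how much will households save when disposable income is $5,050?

S = 662.5

MPC = (6562.5 − 5062.5)/(7950 − 5950) = 1500/2000 = 0.75
a = 5062.5 − 0.75(5950) = 5062.5 − 4462.5 = 600
C = 600 + 0.75(5050) = 4387.5
S = 5050 − 4387.5 = 662.5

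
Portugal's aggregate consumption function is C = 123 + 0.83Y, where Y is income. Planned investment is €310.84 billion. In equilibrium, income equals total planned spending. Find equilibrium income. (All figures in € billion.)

Y = C + I = 123 + 0.83Y + 310.84
Y − 0.83Y = 433.84
0.17Y = 433.84, so Y = 433.84/0.17 = 2552

Y = 2552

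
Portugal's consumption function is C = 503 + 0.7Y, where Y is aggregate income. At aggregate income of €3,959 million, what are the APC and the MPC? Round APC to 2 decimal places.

MPC = 0.7 (the slope of the consumption function)
C = 503 + 0.7(3959) = 3274.3, so APC = 3274.3/3959 = 0.83

APC = 0.83; MPC = 0.7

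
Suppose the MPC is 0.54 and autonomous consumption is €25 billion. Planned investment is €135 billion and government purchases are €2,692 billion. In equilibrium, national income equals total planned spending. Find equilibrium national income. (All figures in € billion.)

Y = 6200

Y = C + I + G = 25 + 0.54Y + 135 + 2692
Y − 0.54Y = 2852
0.46Y = 2852, so Y = 2852/0.46 = 6200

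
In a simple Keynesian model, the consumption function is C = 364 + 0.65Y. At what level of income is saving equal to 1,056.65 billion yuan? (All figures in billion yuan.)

S = Y − C = -364 + 0.35Y
-364 + 0.35Y = 1056.65, so 0.35Y = 1420.65 and Y = 4059

Y = 4059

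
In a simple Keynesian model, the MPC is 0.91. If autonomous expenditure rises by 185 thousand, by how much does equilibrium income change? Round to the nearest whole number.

ΔY ≈ 2056

The multiplier is 1/(1 − MPC) = 1/0.09.
ΔY = 185/0.09 = 2055.56 ≈ 2056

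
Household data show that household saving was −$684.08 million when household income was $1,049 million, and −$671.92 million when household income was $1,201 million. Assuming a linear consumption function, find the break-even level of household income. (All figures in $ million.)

MPS = ΔS/ΔY = (-671.92 − (-684.08))/(1201 − 1049) = 12.16/152 = 0.08
MPC = 1 − MPS = 0.92
From S(1049) = -684.08: −a + 0.08(1049) = -684.08, so a = 83.92 − (-684.08) = 768
Break-even (S = 0): Y = a/MPS = 768/0.08 = 9600

Y = 9600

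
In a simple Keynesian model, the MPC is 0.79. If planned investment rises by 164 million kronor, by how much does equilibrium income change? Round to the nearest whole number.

ΔY ≈ 781

The multiplier is 1/(1 − MPC) = 1/0.21.
ΔY = 164/0.21 = 780.95 ≈ 781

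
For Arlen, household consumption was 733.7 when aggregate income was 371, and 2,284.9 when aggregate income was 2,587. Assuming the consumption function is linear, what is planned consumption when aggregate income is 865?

MPC = (2284.9 − 733.7)/(2587 − 371) = 1551.2/2216 = 0.7
a = 733.7 − 0.7(371) = 733.7 − 259.7 = 474
C = 474 + 0.7(865) = 474 + 605.5 = 1079.5

C = 1079.5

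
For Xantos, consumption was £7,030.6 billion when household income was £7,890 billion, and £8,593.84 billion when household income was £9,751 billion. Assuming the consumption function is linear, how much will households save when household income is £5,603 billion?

MPC = (8593.84 − 7030.6)/(9751 − 7890) = 1563.24/1861 = 0.84
a = 7030.6 − 0.84(7890) = 7030.6 − 6627.6 = 403
C = 403 + 0.84(5603) = 5109.52
S = 5603 − 5109.52 = 493.48

S = 493.48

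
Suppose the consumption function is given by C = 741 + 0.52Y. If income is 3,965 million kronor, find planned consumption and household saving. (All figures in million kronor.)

C = 741 + 0.52(3965) = 741 + 2061.8 = 2802.8
S = Y − C = 3965 − 2802.8 = 1162.2

C = 2802.8; S = 1162.2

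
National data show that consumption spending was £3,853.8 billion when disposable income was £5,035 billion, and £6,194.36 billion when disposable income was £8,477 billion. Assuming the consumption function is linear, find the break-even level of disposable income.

Y = 1343.75

MPC = (6194.36 − 3853.8)/(8477 − 5035) = 2340.56/3442 = 0.68
a = 3853.8 − 0.68(5035) = 3853.8 − 3423.8 = 430
Break-even: Y = a/(1−MPC) = 430/0.32 = 1343.75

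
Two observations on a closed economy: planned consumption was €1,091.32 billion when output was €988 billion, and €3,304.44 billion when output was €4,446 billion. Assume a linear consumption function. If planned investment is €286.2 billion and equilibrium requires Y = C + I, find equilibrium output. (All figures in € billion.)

MPC = (3304.44 − 1091.32)/(4446 − 988) = 2213.12/3458 = 0.64
a = 1091.32 − 0.64(988) = 459
Equilibrium: Y = 459 + 0.64Y + 286.2
0.36Y = 745.2, so Y = 745.2/0.36 = 2070

Y = 2070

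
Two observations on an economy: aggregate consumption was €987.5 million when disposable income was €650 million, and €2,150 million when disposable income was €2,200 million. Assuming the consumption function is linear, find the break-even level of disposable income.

Y = 2000

MPC = (2150 − 987.5)/(2200 − 650) = 1162.5/1550 = 0.75
a = 987.5 − 0.75(650) = 987.5 − 487.5 = 500
Break-even: Y = a/(1−MPC) = 500/0.25 = 2000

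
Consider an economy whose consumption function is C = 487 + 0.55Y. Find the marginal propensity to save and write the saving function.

MPS = 0.45; S = -487 + 0.45Y

MPS = 1 − MPC = 1 − 0.55 = 0.45
S = Y − C = -487 + 0.45Y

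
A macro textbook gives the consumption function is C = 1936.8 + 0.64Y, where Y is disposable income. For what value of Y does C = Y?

At break-even, C = Y: 1936.8 + 0.64Y = Y
0.36Y = 1936.8, so Y = 1936.8/0.36 = 5380

Y = 5380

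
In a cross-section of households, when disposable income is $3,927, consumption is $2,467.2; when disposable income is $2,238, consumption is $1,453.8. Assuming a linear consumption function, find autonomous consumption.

MPC = ΔC/ΔY = (2467.2 − 1453.8)/(3927 − 2238) = 1013.4/1689 = 0.6
a = C − MPC·Y = 1453.8 − 0.6(2238) = 1453.8 − 1342.8 = 111

a = 111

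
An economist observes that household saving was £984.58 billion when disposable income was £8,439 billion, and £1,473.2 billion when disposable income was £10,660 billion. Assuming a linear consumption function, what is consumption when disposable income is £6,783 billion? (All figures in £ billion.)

MPS = ΔS/ΔY = (1473.2 − 984.58)/(10660 − 8439) = 488.62/2221 = 0.22
MPC = 1 − MPS = 0.78
Autonomous saving = 984.58 − 0.22(8439) = -872, so a = 872
C = 872 + 0.78(6783) = 872 + 5290.74 = 6162.74

C = 6162.74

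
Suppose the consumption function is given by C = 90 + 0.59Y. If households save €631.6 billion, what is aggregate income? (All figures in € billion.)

S = Y − C = -90 + 0.41Y
-90 + 0.41Y = 631.6, so 0.41Y = 721.6 and Y = 1760

Y = 1760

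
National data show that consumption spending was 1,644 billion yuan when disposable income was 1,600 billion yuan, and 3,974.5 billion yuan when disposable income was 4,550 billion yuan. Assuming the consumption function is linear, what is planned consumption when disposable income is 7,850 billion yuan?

MPC = (3974.5 − 1644)/(4550 − 1600) = 2330.5/2950 = 0.79
a = 1644 − 0.79(1600) = 1644 − 1264 = 380
C = 380 + 0.79(7850) = 380 + 6201.5 = 6581.5

C = 6581.5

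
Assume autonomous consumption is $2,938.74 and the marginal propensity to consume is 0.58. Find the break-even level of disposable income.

At break-even, C = Y: 2938.74 + 0.58Y = Y
0.42Y = 2938.74, so Y = 2938.74/0.42 = 6997

Y = 6997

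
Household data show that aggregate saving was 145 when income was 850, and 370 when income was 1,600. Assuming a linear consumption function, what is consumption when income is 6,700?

MPS = ΔS/ΔY = (370 − 145)/(1600 − 850) = 225/750 = 0.3
MPC = 1 − MPS = 0.7
Autonomous saving = 145 − 0.3(850) = -110, so a = 110
C = 110 + 0.7(6700) = 110 + 4690 = 4800

C = 4800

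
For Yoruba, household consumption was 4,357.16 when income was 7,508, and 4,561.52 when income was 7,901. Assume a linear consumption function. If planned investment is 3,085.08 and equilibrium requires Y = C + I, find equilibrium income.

Y = 7371

MPC = (4561.52 − 4357.16)/(7901 − 7508) = 204.36/393 = 0.52
a = 4357.16 − 0.52(7508) = 453
Equilibrium: Y = 453 + 0.52Y + 3085.08
0.48Y = 3538.08, so Y = 3538.08/0.48 = 7371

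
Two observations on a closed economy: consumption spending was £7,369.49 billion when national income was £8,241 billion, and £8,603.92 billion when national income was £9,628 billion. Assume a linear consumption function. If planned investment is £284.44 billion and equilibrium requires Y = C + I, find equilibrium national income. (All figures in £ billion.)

Y = 2904

MPC = (8603.92 − 7369.49)/(9628 − 8241) = 1234.43/1387 = 0.89
a = 7369.49 − 0.89(8241) = 35
Equilibrium: Y = 35 + 0.89Y + 284.44
0.11Y = 319.44, so Y = 319.44/0.11 = 2904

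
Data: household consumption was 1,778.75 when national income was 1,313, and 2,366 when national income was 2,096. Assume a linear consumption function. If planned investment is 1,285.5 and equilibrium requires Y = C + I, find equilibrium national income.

MPC = (2366 − 1778.75)/(2096 − 1313) = 587.25/783 = 0.75
a = 1778.75 − 0.75(1313) = 794
Equilibrium: Y = 794 + 0.75Y + 1285.5
0.25Y = 2079.5, so Y = 2079.5/0.25 = 8318

Y = 8318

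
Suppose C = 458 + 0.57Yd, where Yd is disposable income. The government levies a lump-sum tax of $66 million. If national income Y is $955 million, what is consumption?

Yd = Y − T = 955 − 66 = 889
C = 458 + 0.57(889) = 458 + 506.73 = 964.73

C = 964.73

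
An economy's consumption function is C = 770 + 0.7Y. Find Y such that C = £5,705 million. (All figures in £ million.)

Y = 7050

770 + 0.7Y = 5705
0.7Y = 4935, so Y = 4935/0.7 = 7050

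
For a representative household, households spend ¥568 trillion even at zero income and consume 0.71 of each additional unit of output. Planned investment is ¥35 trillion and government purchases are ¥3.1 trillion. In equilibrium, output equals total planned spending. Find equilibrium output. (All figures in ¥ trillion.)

Y = 2090

Y = C + I + G = 568 + 0.71Y + 35 + 3.1
Y − 0.71Y = 606.1
0.29Y = 606.1, so Y = 606.1/0.29 = 2090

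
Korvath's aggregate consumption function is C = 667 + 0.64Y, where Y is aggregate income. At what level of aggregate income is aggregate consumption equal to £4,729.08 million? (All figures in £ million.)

667 + 0.64Y = 4729.08
0.64Y = 4062.08, so Y = 4062.08/0.64 = 6347

Y = 6347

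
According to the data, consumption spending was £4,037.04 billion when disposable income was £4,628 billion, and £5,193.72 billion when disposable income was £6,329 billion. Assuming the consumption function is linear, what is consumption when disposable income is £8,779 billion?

C = 6859.72

MPC = (5193.72 − 4037.04)/(6329 − 4628) = 1156.68/1701 = 0.68
a = 4037.04 − 0.68(4628) = 4037.04 − 3147.04 = 890
C = 890 + 0.68(8779) = 890 + 5969.72 = 6859.72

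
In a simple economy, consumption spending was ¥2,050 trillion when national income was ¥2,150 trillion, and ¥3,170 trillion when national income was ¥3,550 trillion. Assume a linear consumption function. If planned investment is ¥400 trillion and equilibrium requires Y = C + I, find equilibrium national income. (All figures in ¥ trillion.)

MPC = (3170 − 2050)/(3550 − 2150) = 1120/1400 = 0.8
a = 2050 − 0.8(2150) = 330
Equilibrium: Y = 330 + 0.8Y + 400
0.2Y = 730, so Y = 730/0.2 = 3650

Y = 3650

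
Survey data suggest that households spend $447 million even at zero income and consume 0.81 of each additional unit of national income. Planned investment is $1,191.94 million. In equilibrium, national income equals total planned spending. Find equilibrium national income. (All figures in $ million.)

Y = 8626

Y = C + I = 447 + 0.81Y + 1191.94
Y − 0.81Y = 1638.94
0.19Y = 1638.94, so Y = 1638.94/0.19 = 8626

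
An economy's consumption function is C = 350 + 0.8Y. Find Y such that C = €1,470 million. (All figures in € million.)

Y = 1400

350 + 0.8Y = 1470
0.8Y = 1120, so Y = 1120/0.8 = 1400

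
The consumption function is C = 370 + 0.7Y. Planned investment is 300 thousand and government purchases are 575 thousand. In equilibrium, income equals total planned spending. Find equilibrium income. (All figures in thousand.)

Y = 4150

Y = C + I + G = 370 + 0.7Y + 300 + 575
Y − 0.7Y = 1245
0.3Y = 1245, so Y = 1245/0.3 = 4150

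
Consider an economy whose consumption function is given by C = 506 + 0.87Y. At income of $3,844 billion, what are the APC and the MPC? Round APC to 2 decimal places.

MPC = 0.87 (the slope of the consumption function)
C = 506 + 0.87(3844) = 3850.28, so APC = 3850.28/3844 = 1.00

APC = 1.00; MPC = 0.87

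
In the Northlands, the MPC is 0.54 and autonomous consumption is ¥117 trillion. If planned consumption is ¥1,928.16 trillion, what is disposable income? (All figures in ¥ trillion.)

117 + 0.54Y = 1928.16
0.54Y = 1811.16, so Y = 1811.16/0.54 = 3354

Y = 3354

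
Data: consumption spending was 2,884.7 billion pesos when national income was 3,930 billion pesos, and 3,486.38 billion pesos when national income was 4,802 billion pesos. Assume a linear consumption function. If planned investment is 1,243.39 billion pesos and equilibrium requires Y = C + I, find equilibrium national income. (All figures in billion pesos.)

MPC = (3486.38 − 2884.7)/(4802 − 3930) = 601.68/872 = 0.69
a = 2884.7 − 0.69(3930) = 173
Equilibrium: Y = 173 + 0.69Y + 1243.39
0.31Y = 1416.39, so Y = 1416.39/0.31 = 4569

Y = 4569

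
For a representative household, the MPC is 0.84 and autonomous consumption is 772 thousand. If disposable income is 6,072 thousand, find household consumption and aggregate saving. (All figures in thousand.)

C = 772 + 0.84(6072) = 772 + 5100.48 = 5872.48
S = Y − C = 6072 − 5872.48 = 199.52

C = 5872.48; S = 199.52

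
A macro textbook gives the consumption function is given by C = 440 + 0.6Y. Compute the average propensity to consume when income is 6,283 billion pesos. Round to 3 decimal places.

APC = 0.670

C = 440 + 0.6(6283) = 4209.8
APC = C/Y = 4209.8/6283 = 0.670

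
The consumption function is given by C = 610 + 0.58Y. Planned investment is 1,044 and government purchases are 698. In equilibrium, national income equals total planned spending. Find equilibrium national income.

Y = 5600

Y = C + I + G = 610 + 0.58Y + 1044 + 698
Y − 0.58Y = 2352
0.42Y = 2352, so Y = 2352/0.42 = 5600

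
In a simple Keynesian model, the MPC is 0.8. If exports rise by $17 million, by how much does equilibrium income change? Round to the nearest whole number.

ΔY ≈ 85

The multiplier is 1/(1 − MPC) = 1/0.2.
ΔY = 17/0.2 = 85.00 ≈ 85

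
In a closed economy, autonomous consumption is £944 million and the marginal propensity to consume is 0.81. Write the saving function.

S = Y − C = Y − (944 + 0.81Y) = -944 + (1 − 0.81)Y

S = -944 + 0.19Y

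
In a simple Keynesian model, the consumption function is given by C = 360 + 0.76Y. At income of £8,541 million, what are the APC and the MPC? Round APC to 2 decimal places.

MPC = 0.76 (the slope of the consumption function)
C = 360 + 0.76(8541) = 6851.16, so APC = 6851.16/8541 = 0.80

APC = 0.80; MPC = 0.76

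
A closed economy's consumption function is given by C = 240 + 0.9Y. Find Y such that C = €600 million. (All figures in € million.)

240 + 0.9Y = 600
0.9Y = 360, so Y = 360/0.9 = 400

Y = 400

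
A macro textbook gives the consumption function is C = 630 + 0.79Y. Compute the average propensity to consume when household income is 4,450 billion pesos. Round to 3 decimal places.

C = 630 + 0.79(4450) = 4145.5
APC = C/Y = 4145.5/4450 = 0.932

APC = 0.932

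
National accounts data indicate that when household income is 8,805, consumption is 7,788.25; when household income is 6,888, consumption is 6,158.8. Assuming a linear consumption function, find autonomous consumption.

MPC = ΔC/ΔY = (7788.25 − 6158.8)/(8805 − 6888) = 1629.45/1917 = 0.85
a = C − MPC·Y = 6158.8 − 0.85(6888) = 6158.8 − 5854.8 = 304

a = 304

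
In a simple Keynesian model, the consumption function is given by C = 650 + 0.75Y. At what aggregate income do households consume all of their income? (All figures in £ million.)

At break-even, C = Y: 650 + 0.75Y = Y
0.25Y = 650, so Y = 650/0.25 = 2600

Y = 2600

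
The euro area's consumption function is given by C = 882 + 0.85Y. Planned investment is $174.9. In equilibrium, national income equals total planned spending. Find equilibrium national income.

Y = C + I = 882 + 0.85Y + 174.9
Y − 0.85Y = 1056.9
0.15Y = 1056.9, so Y = 1056.9/0.15 = 7046

Y = 7046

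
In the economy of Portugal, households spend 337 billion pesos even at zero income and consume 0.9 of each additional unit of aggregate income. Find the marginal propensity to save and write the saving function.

MPS = 1 − MPC = 1 − 0.9 = 0.1
S = Y − C = -337 + 0.1Y

MPS = 0.1; S = -337 + 0.1Y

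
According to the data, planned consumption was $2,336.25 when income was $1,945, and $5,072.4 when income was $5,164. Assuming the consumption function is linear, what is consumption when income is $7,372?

C = 6949.2

MPC = (5072.4 − 2336.25)/(5164 − 1945) = 2736.15/3219 = 0.85
a = 2336.25 − 0.85(1945) = 2336.25 − 1653.25 = 683
C = 683 + 0.85(7372) = 683 + 6266.2 = 6949.2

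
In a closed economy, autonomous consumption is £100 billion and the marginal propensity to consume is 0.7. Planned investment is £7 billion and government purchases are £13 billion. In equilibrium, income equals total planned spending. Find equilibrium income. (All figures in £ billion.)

Y = 400

Y = C + I + G = 100 + 0.7Y + 7 + 13
Y − 0.7Y = 120
0.3Y = 120, so Y = 120/0.3 = 400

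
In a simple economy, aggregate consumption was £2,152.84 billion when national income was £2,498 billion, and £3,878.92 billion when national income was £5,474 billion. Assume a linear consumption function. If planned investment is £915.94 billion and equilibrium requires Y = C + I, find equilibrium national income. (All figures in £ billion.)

MPC = (3878.92 − 2152.84)/(5474 − 2498) = 1726.08/2976 = 0.58
a = 2152.84 − 0.58(2498) = 704
Equilibrium: Y = 704 + 0.58Y + 915.94
0.42Y = 1619.94, so Y = 1619.94/0.42 = 3857

Y = 3857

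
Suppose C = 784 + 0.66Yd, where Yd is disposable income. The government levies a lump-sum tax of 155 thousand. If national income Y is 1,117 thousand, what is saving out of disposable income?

Yd = Y − T = 1117 − 155 = 962
C = 784 + 0.66(962) = 784 + 634.92 = 1418.92
S = Yd − C = 962 − 1418.92 = -456.92

S = -456.92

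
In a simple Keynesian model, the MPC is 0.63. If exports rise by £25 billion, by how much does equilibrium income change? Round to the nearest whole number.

The multiplier is 1/(1 − MPC) = 1/0.37.
ΔY = 25/0.37 = 67.57 ≈ 68

ΔY ≈ 68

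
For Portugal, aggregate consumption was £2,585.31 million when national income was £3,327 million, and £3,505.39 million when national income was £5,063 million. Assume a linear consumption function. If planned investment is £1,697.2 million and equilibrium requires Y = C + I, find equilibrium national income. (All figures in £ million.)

MPC = (3505.39 − 2585.31)/(5063 − 3327) = 920.08/1736 = 0.53
a = 2585.31 − 0.53(3327) = 822
Equilibrium: Y = 822 + 0.53Y + 1697.2
0.47Y = 2519.2, so Y = 2519.2/0.47 = 5360

Y = 5360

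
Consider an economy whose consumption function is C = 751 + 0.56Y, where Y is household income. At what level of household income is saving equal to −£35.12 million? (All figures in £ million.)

Y = 1627

S = Y − C = -751 + 0.44Y
-751 + 0.44Y = -35.12, so 0.44Y = 715.88 and Y = 1627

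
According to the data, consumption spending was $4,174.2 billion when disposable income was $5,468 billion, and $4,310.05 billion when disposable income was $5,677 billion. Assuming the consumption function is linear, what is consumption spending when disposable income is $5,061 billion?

MPC = (4310.05 − 4174.2)/(5677 − 5468) = 135.85/209 = 0.65
a = 4174.2 − 0.65(5468) = 4174.2 − 3554.2 = 620
C = 620 + 0.65(5061) = 620 + 3289.65 = 3909.65

C = 3909.65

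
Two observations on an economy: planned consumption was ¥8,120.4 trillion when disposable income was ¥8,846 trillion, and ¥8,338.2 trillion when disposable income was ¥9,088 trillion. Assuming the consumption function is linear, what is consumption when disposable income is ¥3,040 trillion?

MPC = (8338.2 − 8120.4)/(9088 − 8846) = 217.8/242 = 0.9
a = 8120.4 − 0.9(8846) = 8120.4 − 7961.4 = 159
C = 159 + 0.9(3040) = 159 + 2736 = 2895

C = 2895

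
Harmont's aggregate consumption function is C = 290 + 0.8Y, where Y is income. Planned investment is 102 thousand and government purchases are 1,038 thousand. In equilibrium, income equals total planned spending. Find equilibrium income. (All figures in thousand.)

Y = C + I + G = 290 + 0.8Y + 102 + 1038
Y − 0.8Y = 1430
0.2Y = 1430, so Y = 1430/0.2 = 7150

Y = 7150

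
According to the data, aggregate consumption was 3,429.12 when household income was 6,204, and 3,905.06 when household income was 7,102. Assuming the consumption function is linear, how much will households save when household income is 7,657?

MPC = (3905.06 − 3429.12)/(7102 − 6204) = 475.94/898 = 0.53
a = 3429.12 − 0.53(6204) = 3429.12 − 3288.12 = 141
C = 141 + 0.53(7657) = 4199.21
S = 7657 − 4199.21 = 3457.79

S = 3457.79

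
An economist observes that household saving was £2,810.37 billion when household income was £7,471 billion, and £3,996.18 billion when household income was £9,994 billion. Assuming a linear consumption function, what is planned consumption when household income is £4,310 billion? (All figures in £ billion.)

MPS = ΔS/ΔY = (3996.18 − 2810.37)/(9994 − 7471) = 1185.81/2523 = 0.47
MPC = 1 − MPS = 0.53
Autonomous saving = 2810.37 − 0.47(7471) = -701, so a = 701
C = 701 + 0.53(4310) = 701 + 2284.3 = 2985.3

C = 2985.3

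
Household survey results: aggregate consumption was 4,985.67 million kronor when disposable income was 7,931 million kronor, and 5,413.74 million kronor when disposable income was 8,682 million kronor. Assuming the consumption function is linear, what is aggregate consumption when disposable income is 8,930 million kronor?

MPC = (5413.74 − 4985.67)/(8682 − 7931) = 428.07/751 = 0.57
a = 4985.67 − 0.57(7931) = 4985.67 − 4520.67 = 465
C = 465 + 0.57(8930) = 465 + 5090.1 = 5555.1

C = 5555.1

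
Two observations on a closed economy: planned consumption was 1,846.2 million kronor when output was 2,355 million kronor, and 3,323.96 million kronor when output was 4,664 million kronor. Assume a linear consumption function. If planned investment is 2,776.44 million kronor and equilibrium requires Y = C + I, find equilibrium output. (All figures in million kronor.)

Y = 8654

MPC = (3323.96 − 1846.2)/(4664 − 2355) = 1477.76/2309 = 0.64
a = 1846.2 − 0.64(2355) = 339
Equilibrium: Y = 339 + 0.64Y + 2776.44
0.36Y = 3115.44, so Y = 3115.44/0.36 = 8654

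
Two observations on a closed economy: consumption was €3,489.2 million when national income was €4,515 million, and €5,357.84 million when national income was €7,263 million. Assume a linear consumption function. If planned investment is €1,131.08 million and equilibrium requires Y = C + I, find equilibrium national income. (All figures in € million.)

Y = 4844

MPC = (5357.84 − 3489.2)/(7263 − 4515) = 1868.64/2748 = 0.68
a = 3489.2 − 0.68(4515) = 419
Equilibrium: Y = 419 + 0.68Y + 1131.08
0.32Y = 1550.08, so Y = 1550.08/0.32 = 4844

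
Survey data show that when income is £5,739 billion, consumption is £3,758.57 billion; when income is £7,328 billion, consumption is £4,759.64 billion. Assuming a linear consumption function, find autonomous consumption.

a = 143

MPC = ΔC/ΔY = (4759.64 − 3758.57)/(7328 − 5739) = 1001.07/1589 = 0.63
a = C − MPC·Y = 3758.57 − 0.63(5739) = 3758.57 − 3615.57 = 143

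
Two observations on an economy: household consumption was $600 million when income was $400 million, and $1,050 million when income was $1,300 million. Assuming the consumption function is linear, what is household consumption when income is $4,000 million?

C = 2400

MPC = (1050 − 600)/(1300 − 400) = 450/900 = 0.5
a = 600 − 0.5(400) = 600 − 200 = 400
C = 400 + 0.5(4000) = 400 + 2000 = 2400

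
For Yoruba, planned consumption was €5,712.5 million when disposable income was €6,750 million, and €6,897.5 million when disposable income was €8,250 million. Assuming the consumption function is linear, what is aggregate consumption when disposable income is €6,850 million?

C = 5791.5

MPC = (6897.5 − 5712.5)/(8250 − 6750) = 1185/1500 = 0.79
a = 5712.5 − 0.79(6750) = 5712.5 − 5332.5 = 380
C = 380 + 0.79(6850) = 380 + 5411.5 = 5791.5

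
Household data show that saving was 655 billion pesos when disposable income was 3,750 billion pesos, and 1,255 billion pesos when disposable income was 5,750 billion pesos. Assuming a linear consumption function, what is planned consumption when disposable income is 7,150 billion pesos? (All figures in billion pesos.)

C = 5475

MPS = ΔS/ΔY = (1255 − 655)/(5750 − 3750) = 600/2000 = 0.3
MPC = 1 − MPS = 0.7
Autonomous saving = 655 − 0.3(3750) = -470, so a = 470
C = 470 + 0.7(7150) = 470 + 5005 = 5475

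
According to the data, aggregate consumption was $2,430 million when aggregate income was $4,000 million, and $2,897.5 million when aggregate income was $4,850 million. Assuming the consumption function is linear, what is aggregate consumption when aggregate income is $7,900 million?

MPC = (2897.5 − 2430)/(4850 − 4000) = 467.5/850 = 0.55
a = 2430 − 0.55(4000) = 2430 − 2200 = 230
C = 230 + 0.55(7900) = 230 + 4345 = 4575

C = 4575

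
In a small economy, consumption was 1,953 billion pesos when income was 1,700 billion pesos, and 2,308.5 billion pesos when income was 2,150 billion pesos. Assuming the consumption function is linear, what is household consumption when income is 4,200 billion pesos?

MPC = (2308.5 − 1953)/(2150 − 1700) = 355.5/450 = 0.79
a = 1953 − 0.79(1700) = 1953 − 1343 = 610
C = 610 + 0.79(4200) = 610 + 3318 = 3928

C = 3928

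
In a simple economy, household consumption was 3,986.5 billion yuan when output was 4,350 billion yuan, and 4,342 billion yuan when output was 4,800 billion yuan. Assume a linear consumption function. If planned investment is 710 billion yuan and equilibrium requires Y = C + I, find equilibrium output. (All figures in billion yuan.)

MPC = (4342 − 3986.5)/(4800 − 4350) = 355.5/450 = 0.79
a = 3986.5 − 0.79(4350) = 550
Equilibrium: Y = 550 + 0.79Y + 710
0.21Y = 1260, so Y = 1260/0.21 = 6000

Y = 6000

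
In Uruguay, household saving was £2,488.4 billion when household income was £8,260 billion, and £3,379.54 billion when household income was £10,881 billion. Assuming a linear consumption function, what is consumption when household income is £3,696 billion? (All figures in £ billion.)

MPS = ΔS/ΔY = (3379.54 − 2488.4)/(10881 − 8260) = 891.14/2621 = 0.34
MPC = 1 − MPS = 0.66
Autonomous saving = 2488.4 − 0.34(8260) = -320, so a = 320
C = 320 + 0.66(3696) = 320 + 2439.36 = 2759.36

C = 2759.36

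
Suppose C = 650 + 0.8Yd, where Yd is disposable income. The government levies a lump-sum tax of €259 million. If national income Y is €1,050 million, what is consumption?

Yd = Y − T = 1050 − 259 = 791
C = 650 + 0.8(791) = 650 + 632.8 = 1282.8

C = 1282.8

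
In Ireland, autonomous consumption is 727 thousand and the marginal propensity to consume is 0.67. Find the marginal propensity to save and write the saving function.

MPS = 0.33; S = -727 + 0.33Y

MPS = 1 − MPC = 1 − 0.67 = 0.33
S = Y − C = -727 + 0.33Y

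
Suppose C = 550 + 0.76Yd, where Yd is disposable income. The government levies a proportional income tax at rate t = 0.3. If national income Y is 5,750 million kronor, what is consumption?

C = 3609

Yd = (1 − 0.3)(5750) = 0.7(5750) = 4025
C = 550 + 0.76(4025) = 550 + 3059 = 3609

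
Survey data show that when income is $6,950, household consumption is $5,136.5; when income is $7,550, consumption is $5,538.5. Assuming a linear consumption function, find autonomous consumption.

MPC = ΔC/ΔY = (5538.5 − 5136.5)/(7550 − 6950) = 402/600 = 0.67
a = C − MPC·Y = 5136.5 − 0.67(6950) = 5136.5 − 4656.5 = 480

a = 480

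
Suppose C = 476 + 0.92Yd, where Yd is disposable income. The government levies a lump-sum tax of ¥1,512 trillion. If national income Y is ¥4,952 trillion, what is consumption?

C = 3640.8

Yd = Y − T = 4952 − 1512 = 3440
C = 476 + 0.92(3440) = 476 + 3164.8 = 3640.8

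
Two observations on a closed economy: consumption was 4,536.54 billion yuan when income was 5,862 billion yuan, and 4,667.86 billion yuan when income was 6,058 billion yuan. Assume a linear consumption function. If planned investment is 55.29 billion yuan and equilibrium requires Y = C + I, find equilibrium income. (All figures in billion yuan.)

MPC = (4667.86 − 4536.54)/(6058 − 5862) = 131.32/196 = 0.67
a = 4536.54 − 0.67(5862) = 609
Equilibrium: Y = 609 + 0.67Y + 55.29
0.33Y = 664.29, so Y = 664.29/0.33 = 2013

Y = 2013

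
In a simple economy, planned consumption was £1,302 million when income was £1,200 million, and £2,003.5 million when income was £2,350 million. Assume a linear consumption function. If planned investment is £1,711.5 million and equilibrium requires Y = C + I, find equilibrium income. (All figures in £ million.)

Y = 5850

MPC = (2003.5 − 1302)/(2350 − 1200) = 701.5/1150 = 0.61
a = 1302 − 0.61(1200) = 570
Equilibrium: Y = 570 + 0.61Y + 1711.5
0.39Y = 2281.5, so Y = 2281.5/0.39 = 5850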